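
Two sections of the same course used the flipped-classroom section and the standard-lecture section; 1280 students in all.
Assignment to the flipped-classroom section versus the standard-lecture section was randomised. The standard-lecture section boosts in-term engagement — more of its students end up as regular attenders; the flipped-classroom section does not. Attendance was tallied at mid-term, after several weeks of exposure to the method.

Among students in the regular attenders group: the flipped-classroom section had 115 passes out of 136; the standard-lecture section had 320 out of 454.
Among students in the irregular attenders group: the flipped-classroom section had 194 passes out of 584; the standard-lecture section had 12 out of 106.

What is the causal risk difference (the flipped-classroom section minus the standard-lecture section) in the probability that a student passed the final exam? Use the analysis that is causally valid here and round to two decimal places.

Stratifying would compare teaching methods among students the teaching methods themselves sorted into mid-term attendance groups — a form of selection on an intermediate. The unconditioned pooled rates give the total causal effect.
The causal difference is the pooled difference: 0.429 − 0.593 = -0.164.

-0.16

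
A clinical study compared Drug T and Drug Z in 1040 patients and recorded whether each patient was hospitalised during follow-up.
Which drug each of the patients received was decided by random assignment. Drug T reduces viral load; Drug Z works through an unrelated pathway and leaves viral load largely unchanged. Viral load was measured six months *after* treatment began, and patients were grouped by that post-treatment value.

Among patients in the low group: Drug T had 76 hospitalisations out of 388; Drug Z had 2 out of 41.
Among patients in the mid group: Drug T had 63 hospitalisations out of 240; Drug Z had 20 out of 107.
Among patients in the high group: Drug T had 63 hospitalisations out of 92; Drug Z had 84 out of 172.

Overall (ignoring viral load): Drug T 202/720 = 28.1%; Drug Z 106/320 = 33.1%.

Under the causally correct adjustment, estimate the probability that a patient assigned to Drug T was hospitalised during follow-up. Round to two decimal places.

0.28

Viral load is recorded after the drug and is itself shifted by it — it sits on the causal path from drug to outcome. Conditioning on a mediator would strip out part of the effect we want; the pooled comparison gives the total causal effect.
So P(outcome | do(Drug T)) is just the pooled rate for Drug T: 202/720 = 0.281.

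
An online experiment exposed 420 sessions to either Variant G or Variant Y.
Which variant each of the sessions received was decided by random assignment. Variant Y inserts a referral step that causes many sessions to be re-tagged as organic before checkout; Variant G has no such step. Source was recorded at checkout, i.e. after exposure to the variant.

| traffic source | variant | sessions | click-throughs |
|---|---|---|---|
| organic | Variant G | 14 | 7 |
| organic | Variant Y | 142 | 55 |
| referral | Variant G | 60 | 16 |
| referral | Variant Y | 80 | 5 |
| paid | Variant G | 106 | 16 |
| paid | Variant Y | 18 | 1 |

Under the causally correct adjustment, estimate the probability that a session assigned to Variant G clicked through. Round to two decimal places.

Because the variant influences traffic source, traffic source is a post-treatment mediator, not a confounder. Stratifying on it would bias the estimate; the causal effect is the crude pooled difference.
So P(outcome | do(Variant G)) is just the pooled rate for Variant G: 39/180 = 0.217.

0.22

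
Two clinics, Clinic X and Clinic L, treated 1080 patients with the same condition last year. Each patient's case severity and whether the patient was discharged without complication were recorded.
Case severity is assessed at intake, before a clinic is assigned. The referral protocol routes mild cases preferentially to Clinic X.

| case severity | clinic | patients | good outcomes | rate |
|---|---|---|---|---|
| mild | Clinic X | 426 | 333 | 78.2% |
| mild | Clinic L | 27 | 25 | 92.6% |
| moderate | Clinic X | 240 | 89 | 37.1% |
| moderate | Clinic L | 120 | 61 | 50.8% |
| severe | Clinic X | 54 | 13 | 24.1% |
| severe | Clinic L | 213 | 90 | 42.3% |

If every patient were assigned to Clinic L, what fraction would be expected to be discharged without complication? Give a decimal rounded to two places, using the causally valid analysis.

0.66

Case severity is set before the clinic has any effect — it is not caused by the clinic — and it independently drives the outcome. That makes it a confounder, so the causal comparison is within case severity levels.
Standardising Clinic L to the population case severity mix: 0.419·25/27 + 0.333·61/120 + 0.247·90/213 = 0.662.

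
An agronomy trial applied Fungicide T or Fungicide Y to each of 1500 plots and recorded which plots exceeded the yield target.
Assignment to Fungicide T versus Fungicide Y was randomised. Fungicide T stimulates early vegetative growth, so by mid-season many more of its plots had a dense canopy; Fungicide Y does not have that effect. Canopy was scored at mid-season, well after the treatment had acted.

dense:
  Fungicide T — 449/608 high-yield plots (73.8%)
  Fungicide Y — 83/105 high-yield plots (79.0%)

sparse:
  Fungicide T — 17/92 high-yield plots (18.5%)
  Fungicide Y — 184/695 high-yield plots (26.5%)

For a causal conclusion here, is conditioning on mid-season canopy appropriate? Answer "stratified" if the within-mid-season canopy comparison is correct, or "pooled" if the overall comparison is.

pooled

Within every mid-season canopy level Fungicide Y has the higher rate, yet pooled Fungicide T does — Simpson's reversal.
Mid-season canopy lies on the pathway fungicide → mid-season canopy → outcome, so adjusting for it blocks the indirect effect. For the total causal effect of fungicide, use the unadjusted pooled rates.
Pooled: Fungicide T 66.6% vs Fungicide Y 33.4%; Fungicide T is higher overall.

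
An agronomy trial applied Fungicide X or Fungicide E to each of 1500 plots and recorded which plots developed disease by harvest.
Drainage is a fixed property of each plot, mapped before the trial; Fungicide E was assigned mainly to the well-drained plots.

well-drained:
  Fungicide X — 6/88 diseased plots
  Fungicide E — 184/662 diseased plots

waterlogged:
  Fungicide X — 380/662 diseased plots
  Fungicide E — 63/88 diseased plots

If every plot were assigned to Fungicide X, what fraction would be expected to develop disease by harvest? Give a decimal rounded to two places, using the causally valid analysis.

0.32

The field drainage-specific comparison favours Fungicide X throughout, but the pooled figures favour Fungicide E. The question is whether to condition on field drainage.
Field drainage differs across fungicides for reasons unrelated to any effect of the fungicide itself, and it separately predicts the outcome — a classic confounder. We must compare within field drainage levels.
Standardising Fungicide X to the population field drainage mix: 0.500·6/88 + 0.500·380/662 = 0.321.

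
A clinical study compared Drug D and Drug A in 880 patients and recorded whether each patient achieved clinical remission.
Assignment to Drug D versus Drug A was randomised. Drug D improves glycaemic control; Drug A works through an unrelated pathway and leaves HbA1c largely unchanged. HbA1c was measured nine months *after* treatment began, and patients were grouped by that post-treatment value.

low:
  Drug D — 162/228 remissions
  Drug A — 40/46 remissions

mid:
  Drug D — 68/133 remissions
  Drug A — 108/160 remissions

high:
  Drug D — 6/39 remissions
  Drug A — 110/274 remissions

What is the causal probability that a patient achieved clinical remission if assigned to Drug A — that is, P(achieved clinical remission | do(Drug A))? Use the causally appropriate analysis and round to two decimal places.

Within every HbA1c level Drug A has the higher rate, yet pooled Drug D does — Simpson's reversal.
Because the drug influences HbA1c, HbA1c is a post-treatment mediator, not a confounder. Stratifying on it would bias the estimate; the causal effect is the crude pooled difference.
So P(outcome | do(Drug A)) is just the pooled rate for Drug A: 258/480 = 0.537.

0.54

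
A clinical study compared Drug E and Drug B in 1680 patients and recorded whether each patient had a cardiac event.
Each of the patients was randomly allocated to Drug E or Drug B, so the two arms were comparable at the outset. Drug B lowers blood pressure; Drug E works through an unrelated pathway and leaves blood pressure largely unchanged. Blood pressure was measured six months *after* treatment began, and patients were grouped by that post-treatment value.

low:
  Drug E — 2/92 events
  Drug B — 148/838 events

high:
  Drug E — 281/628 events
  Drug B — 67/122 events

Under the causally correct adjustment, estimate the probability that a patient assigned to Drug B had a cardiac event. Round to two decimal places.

0.22

The blood pressure-specific comparison favours Drug E throughout, but the pooled figures favour Drug B. The question is whether to condition on blood pressure.
Stratifying would compare drugs among patients the drugs themselves sorted into blood pressure groups — a form of selection on an intermediate. The unconditioned pooled rates give the total causal effect.
So P(outcome | do(Drug B)) is just the pooled rate for Drug B: 215/960 = 0.224.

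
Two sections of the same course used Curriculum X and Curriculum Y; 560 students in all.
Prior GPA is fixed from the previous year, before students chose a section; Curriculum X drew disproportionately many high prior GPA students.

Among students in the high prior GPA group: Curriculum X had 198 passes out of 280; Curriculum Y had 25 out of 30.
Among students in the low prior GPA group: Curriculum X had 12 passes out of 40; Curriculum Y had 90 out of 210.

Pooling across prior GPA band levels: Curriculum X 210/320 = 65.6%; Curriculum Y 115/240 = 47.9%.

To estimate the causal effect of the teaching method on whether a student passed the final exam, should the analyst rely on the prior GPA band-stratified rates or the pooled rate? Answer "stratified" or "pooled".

stratified

Curriculum Y is higher inside every prior GPA band stratum but Curriculum X is higher in aggregate. Whether to stratify depends on how prior GPA band relates to the teaching method.
Prior GPA band is set before the teaching method has any effect — it is not caused by the teaching method — and it independently drives the outcome. That makes it a confounder, so the causal comparison is within prior GPA band levels.
Within each level — high prior GPA: 70.7% vs 83.3%; low prior GPA: 30.0% vs 42.9% — Curriculum Y is higher every time.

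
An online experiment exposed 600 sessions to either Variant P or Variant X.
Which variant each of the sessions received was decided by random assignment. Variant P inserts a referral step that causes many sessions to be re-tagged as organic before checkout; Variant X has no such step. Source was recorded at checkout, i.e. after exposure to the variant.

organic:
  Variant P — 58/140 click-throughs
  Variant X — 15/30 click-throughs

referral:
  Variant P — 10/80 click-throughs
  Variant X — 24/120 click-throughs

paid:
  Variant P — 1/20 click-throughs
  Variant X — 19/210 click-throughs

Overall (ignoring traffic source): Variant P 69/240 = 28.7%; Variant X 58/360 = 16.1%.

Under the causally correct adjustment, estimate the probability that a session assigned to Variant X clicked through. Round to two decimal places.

The traffic source-specific comparison favours Variant X throughout, but the pooled figures favour Variant P. The question is whether to condition on traffic source.
Stratifying would compare variants among sessions the variants themselves sorted into traffic source groups — a form of selection on an intermediate. The unconditioned pooled rates give the total causal effect.
So P(outcome | do(Variant X)) is just the pooled rate for Variant X: 58/360 = 0.161.

0.16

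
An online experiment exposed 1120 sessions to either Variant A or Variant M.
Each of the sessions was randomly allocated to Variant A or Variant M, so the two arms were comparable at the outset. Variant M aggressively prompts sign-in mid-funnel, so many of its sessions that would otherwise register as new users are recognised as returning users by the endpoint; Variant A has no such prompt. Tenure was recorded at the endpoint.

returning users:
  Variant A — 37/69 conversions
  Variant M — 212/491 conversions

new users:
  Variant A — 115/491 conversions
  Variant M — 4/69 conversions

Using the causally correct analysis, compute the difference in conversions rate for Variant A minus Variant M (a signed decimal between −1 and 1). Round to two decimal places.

-0.11

User tenure is recorded after the variant and is itself shifted by it — it sits on the causal path from variant to outcome. Conditioning on a mediator would strip out part of the effect we want; the pooled comparison gives the total causal effect.
The causal difference is the pooled difference: 0.271 − 0.386 = -0.114.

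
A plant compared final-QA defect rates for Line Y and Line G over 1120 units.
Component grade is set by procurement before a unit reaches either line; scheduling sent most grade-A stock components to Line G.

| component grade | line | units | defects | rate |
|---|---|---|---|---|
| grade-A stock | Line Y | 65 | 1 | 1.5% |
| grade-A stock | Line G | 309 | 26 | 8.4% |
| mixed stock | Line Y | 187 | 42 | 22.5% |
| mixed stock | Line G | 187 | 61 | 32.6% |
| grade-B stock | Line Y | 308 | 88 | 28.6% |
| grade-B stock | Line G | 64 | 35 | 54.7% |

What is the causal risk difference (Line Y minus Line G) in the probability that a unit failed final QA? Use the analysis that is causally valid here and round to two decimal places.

The stratified and pooled comparisons disagree (Line Y wins within each component grade; Line G wins overall), so the answer turns on the causal role of component grade.
Since component grade is a pre-existing factor (not a product of the line) and it affects the outcome on its own, it is a confounder. The stratified rates, not the pooled rate, identify the causal effect.
Adjusting over the population distribution of component grade: 0.334·(0.015−0.084) + 0.334·(0.225−0.326) + 0.332·(0.286−0.547) = -0.144.

-0.14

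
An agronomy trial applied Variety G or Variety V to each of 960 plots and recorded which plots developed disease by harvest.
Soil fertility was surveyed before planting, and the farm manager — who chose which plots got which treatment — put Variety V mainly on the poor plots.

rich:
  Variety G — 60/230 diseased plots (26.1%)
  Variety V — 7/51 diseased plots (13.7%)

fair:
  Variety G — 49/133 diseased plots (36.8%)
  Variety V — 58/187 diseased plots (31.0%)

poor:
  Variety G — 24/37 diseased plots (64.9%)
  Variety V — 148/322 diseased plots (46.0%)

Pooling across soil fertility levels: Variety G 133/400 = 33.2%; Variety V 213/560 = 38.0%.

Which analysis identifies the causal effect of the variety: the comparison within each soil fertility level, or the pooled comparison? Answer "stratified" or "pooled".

stratified

The soil fertility-specific comparison favours Variety V throughout, but the pooled figures favour Variety G. The question is whether to condition on soil fertility.
Soil fertility is set before the variety has any effect — it is not caused by the variety — and it independently drives the outcome. That makes it a confounder, so the causal comparison is within soil fertility levels.
Within each level — rich: 26.1% vs 13.7%; fair: 36.8% vs 31.0%; poor: 64.9% vs 46.0% — Variety V is lower every time.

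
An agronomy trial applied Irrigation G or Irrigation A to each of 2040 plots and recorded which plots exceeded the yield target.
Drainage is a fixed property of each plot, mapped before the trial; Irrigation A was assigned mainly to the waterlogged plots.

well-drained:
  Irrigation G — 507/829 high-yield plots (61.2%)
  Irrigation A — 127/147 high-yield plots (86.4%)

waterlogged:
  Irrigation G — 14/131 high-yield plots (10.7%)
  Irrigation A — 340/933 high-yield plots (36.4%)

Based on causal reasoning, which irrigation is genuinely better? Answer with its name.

Since field drainage is a pre-existing factor (not a product of the irrigation) and it affects the outcome on its own, it is a confounder. The stratified rates, not the pooled rate, identify the causal effect.
Within each level — well-drained: 61.2% vs 86.4%; waterlogged: 10.7% vs 36.4% — Irrigation A is higher every time.

Irrigation A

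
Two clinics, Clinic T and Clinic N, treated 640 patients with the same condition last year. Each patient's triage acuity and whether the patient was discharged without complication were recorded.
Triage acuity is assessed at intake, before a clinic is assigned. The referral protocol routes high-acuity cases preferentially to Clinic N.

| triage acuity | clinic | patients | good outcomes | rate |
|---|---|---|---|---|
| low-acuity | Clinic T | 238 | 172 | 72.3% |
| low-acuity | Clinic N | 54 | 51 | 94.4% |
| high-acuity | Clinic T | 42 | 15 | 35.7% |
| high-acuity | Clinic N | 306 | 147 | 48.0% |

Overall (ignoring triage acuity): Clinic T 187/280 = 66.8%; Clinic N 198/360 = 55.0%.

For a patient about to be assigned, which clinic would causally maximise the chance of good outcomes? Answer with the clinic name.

The triage acuity-specific comparison favours Clinic N throughout, but the pooled figures favour Clinic T. The question is whether to condition on triage acuity.
Triage acuity satisfies the back-door criterion: it is not a descendant of the clinic, and it blocks the spurious path from clinic to outcome. Adjusting for it (i.e., using the within-triage acuity rates) gives the causal effect.
Within each level — low-acuity: 72.3% vs 94.4%; high-acuity: 35.7% vs 48.0% — Clinic N is higher every time.

Clinic N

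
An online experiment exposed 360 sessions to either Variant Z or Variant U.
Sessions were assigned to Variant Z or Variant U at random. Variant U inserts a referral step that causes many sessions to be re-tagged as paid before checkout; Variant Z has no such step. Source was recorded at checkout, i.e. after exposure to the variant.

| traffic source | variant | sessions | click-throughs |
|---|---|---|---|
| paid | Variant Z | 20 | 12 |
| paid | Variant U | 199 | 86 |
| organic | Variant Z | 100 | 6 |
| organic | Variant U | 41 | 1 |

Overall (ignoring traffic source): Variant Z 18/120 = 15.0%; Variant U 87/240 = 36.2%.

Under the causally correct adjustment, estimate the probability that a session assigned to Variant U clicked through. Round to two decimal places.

0.36

Stratifying would compare variants among sessions the variants themselves sorted into traffic source groups — a form of selection on an intermediate. The unconditioned pooled rates give the total causal effect.
So P(outcome | do(Variant U)) is just the pooled rate for Variant U: 87/240 = 0.362.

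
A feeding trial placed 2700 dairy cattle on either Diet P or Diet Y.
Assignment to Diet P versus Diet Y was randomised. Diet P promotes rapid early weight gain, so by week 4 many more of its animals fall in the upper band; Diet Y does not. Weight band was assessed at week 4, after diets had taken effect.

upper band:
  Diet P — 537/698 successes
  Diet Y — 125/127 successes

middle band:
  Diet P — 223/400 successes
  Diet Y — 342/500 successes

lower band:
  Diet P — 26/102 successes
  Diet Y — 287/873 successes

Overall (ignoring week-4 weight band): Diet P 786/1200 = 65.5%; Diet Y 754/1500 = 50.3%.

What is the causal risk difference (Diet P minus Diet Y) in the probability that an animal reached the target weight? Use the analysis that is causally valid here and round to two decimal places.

The distribution of week-4 weight band is itself part of what the diet does — it is an intermediate outcome. Holding it fixed would remove that part of the effect; the total effect is the pooled difference.
The causal difference is the pooled difference: 0.655 − 0.503 = +0.152.

+0.15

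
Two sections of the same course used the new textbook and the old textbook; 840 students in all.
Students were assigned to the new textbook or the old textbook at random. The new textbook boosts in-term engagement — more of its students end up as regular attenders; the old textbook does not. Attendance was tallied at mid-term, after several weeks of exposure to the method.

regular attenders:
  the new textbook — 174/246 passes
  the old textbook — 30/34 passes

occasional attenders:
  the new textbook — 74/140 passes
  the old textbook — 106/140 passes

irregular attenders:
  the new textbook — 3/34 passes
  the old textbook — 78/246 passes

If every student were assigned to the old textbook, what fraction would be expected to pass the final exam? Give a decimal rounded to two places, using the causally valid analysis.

0.51

The stratified and pooled comparisons disagree (the old textbook wins within each mid-term attendance; the new textbook wins overall), so the answer turns on the causal role of mid-term attendance.
Mid-term attendance lies on the pathway teaching method → mid-term attendance → outcome, so adjusting for it blocks the indirect effect. For the total causal effect of teaching method, use the unadjusted pooled rates.
So P(outcome | do(the old textbook)) is just the pooled rate for the old textbook: 214/420 = 0.510.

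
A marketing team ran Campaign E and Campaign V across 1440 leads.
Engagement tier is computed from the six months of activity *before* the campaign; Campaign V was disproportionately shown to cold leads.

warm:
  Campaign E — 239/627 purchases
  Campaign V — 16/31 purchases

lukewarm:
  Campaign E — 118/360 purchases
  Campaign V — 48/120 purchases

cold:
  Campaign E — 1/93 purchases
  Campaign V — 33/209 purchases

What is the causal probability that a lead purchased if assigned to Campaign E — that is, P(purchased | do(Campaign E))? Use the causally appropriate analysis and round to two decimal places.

0.29

Campaign V is higher inside every engagement tier stratum but Campaign E is higher in aggregate. Whether to stratify depends on how engagement tier relates to the campaign.
Engagement tier differs across campaigns for reasons unrelated to any effect of the campaign itself, and it separately predicts the outcome — a classic confounder. We must compare within engagement tier levels.
Standardising Campaign E to the population engagement tier mix: 0.457·239/627 + 0.333·118/360 + 0.210·1/93 = 0.286.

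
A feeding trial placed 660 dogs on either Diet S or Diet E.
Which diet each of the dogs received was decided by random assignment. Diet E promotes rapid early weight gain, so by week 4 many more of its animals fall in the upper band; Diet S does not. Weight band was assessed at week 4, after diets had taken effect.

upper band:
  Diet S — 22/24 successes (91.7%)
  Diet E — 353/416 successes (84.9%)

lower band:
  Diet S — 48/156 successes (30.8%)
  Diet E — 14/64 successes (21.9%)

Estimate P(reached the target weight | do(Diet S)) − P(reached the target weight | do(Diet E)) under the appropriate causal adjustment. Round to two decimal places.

-0.38

The week-4 weight band-specific comparison favours Diet S throughout, but the pooled figures favour Diet E. The question is whether to condition on week-4 weight band.
Week-4 weight band is downstream of the diet. One should not condition on a consequence of treatment, so the overall rates are the right comparison.
The causal difference is the pooled difference: 0.389 − 0.765 = -0.376.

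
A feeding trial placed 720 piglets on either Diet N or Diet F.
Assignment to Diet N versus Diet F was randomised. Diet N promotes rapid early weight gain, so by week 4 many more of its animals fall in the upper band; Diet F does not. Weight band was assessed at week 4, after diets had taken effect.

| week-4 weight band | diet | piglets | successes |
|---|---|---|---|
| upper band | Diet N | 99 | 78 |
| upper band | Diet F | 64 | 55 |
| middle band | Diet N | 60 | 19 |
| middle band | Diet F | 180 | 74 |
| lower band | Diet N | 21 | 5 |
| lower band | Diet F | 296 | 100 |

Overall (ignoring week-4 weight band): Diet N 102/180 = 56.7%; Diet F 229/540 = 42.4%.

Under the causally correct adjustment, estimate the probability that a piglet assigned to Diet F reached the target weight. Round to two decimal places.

0.42

The week-4 weight band-specific comparison favours Diet F throughout, but the pooled figures favour Diet N. The question is whether to condition on week-4 weight band.
Week-4 weight band is downstream of the diet. One should not condition on a consequence of treatment, so the overall rates are the right comparison.
So P(outcome | do(Diet F)) is just the pooled rate for Diet F: 229/540 = 0.424.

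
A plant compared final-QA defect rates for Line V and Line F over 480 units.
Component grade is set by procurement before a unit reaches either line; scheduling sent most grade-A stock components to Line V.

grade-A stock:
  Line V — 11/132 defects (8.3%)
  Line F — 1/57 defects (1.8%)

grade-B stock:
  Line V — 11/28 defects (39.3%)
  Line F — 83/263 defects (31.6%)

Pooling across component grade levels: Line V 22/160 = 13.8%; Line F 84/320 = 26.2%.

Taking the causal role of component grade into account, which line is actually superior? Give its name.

Line F

Within every component grade level Line F has the lower rate, yet pooled Line V does — Simpson's reversal.
Component grade differs across lines for reasons unrelated to any effect of the line itself, and it separately predicts the outcome — a classic confounder. We must compare within component grade levels.
Within each level — grade-A stock: 8.3% vs 1.8%; grade-B stock: 39.3% vs 31.6% — Line F is lower every time.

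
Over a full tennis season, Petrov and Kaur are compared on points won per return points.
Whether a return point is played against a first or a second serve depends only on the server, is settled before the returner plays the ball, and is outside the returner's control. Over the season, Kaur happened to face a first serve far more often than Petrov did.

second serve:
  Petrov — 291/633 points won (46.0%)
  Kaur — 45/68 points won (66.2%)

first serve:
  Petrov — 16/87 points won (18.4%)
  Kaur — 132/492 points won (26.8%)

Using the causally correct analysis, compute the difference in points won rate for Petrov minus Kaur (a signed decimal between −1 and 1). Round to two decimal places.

The stratified and pooled comparisons disagree (Kaur wins within each serve type; Petrov wins overall), so the answer turns on the causal role of serve type.
Serve type satisfies the back-door criterion: it is not a descendant of the player, and it blocks the spurious path from player to outcome. Adjusting for it (i.e., using the within-serve type rates) gives the causal effect.
Adjusting over the population distribution of serve type: 0.548·(0.460−0.662) + 0.452·(0.184−0.268) = -0.149.

-0.15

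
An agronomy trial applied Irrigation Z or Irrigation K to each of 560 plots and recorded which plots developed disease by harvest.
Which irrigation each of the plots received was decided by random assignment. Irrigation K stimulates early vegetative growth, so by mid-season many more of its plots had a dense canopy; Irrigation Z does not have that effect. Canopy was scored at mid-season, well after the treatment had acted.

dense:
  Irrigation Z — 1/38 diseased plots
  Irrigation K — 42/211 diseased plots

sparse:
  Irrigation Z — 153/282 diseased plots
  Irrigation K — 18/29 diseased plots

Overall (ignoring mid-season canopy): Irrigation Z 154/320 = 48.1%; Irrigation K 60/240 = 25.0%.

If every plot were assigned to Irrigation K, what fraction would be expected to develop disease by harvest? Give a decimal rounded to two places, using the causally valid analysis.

The mid-season canopy-specific comparison favours Irrigation Z throughout, but the pooled figures favour Irrigation K. The question is whether to condition on mid-season canopy.
Mid-season canopy here is a post-treatment variable shaped by the irrigation; conditioning on it would introduce bias rather than remove it. The overall comparison is the causal one.
So P(outcome | do(Irrigation K)) is just the pooled rate for Irrigation K: 60/240 = 0.250.

0.25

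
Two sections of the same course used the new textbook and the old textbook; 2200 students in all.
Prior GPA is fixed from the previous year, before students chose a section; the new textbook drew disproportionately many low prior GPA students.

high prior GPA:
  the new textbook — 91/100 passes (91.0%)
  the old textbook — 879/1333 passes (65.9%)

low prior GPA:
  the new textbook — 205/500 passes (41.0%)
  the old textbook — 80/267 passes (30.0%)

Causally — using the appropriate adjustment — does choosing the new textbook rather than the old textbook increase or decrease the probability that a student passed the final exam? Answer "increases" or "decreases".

increases

Nothing the teaching method does changes prior GPA band; the imbalance is an allocation artefact. With prior GPA band also predicting the outcome, the pooled figure is confounded, and the within-stratum comparison is the causal one.
Within each level — high prior GPA: 91.0% vs 65.9%; low prior GPA: 41.0% vs 30.0% — the new textbook is higher every time.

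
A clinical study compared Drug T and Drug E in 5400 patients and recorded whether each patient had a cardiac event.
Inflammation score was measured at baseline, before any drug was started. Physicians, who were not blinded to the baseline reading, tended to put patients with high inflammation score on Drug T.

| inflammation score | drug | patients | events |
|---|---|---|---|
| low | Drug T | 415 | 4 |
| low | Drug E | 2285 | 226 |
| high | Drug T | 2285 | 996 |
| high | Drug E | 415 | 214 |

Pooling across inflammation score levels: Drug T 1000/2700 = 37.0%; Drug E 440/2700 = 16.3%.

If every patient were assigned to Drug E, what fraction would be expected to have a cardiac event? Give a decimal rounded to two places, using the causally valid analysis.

Drug T is lower inside every inflammation score stratum but Drug E is lower in aggregate. Whether to stratify depends on how inflammation score relates to the drug.
Inflammation score satisfies the back-door criterion: it is not a descendant of the drug, and it blocks the spurious path from drug to outcome. Adjusting for it (i.e., using the within-inflammation score rates) gives the causal effect.
Standardising Drug E to the population inflammation score mix: 0.500·226/2285 + 0.500·214/415 = 0.307.

0.31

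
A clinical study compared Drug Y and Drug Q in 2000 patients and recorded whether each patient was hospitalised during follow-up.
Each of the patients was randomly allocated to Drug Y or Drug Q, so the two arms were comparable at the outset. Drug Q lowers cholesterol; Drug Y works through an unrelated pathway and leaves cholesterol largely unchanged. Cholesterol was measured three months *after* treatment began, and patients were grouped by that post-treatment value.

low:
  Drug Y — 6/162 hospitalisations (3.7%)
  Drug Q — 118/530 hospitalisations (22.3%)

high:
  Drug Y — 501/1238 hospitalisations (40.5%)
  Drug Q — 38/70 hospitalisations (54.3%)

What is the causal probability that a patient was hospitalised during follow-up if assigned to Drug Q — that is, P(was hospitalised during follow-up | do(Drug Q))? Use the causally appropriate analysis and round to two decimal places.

Cholesterol here is a post-treatment variable shaped by the drug; conditioning on it would introduce bias rather than remove it. The overall comparison is the causal one.
So P(outcome | do(Drug Q)) is just the pooled rate for Drug Q: 156/600 = 0.260.

0.26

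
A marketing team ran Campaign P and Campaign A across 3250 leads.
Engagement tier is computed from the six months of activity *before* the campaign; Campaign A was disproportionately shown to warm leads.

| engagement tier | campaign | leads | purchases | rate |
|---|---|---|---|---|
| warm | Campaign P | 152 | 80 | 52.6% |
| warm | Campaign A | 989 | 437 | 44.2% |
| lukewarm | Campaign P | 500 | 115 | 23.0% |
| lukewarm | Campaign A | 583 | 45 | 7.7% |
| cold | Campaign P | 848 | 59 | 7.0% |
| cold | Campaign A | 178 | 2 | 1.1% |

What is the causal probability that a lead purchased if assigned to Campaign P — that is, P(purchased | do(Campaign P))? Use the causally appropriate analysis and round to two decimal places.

0.28

Since engagement tier is a pre-existing factor (not a product of the campaign) and it affects the outcome on its own, it is a confounder. The stratified rates, not the pooled rate, identify the causal effect.
Standardising Campaign P to the population engagement tier mix: 0.351·80/152 + 0.333·115/500 + 0.316·59/848 = 0.283.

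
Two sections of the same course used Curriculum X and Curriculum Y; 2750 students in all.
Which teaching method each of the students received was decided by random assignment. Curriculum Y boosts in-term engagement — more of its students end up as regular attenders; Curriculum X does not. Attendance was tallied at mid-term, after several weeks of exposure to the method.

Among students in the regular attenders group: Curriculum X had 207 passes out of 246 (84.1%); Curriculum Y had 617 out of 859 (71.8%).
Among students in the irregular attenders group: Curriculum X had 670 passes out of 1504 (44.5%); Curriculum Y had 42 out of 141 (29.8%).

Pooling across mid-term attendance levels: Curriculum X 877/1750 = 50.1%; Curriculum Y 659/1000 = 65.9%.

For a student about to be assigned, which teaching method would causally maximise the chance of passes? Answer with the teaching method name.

The distribution of mid-term attendance is itself part of what the teaching method does — it is an intermediate outcome. Holding it fixed would remove that part of the effect; the total effect is the pooled difference.
Pooled: Curriculum X 50.1% vs Curriculum Y 65.9%; Curriculum Y is higher overall.

Curriculum Y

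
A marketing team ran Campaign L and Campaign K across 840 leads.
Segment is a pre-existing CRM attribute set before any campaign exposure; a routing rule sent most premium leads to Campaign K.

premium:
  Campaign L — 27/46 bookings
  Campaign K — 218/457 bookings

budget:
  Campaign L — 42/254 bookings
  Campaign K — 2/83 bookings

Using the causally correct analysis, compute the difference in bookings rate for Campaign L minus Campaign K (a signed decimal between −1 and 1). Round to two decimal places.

+0.12

The stratified and pooled comparisons disagree (Campaign L wins within each customer segment; Campaign K wins overall), so the answer turns on the causal role of customer segment.
Since customer segment is a pre-existing factor (not a product of the campaign) and it affects the outcome on its own, it is a confounder. The stratified rates, not the pooled rate, identify the causal effect.
Adjusting over the population distribution of customer segment: 0.599·(0.587−0.477) + 0.401·(0.165−0.024) = +0.122.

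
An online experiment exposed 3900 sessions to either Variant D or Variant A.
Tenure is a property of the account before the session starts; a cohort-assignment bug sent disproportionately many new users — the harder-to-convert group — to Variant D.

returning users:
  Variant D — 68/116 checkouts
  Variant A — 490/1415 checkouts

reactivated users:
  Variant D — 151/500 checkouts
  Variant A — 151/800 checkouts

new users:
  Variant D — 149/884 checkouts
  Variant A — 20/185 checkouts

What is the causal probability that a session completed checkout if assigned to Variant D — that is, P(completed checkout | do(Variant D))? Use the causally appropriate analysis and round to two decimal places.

0.38

Here user tenure is a common cause — it drives both which variant a case falls under and the outcome. The crude comparison mixes populations; the stratum-specific rates are the causally relevant ones.
Standardising Variant D to the population user tenure mix: 0.393·68/116 + 0.333·151/500 + 0.274·149/884 = 0.377.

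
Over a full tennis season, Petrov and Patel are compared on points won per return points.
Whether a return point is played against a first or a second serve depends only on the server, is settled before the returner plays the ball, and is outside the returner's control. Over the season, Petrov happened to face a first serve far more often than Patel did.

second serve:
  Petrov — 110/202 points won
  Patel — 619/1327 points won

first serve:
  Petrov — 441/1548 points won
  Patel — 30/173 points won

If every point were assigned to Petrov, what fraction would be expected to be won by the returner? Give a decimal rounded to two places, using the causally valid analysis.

Within every serve type level Petrov has the higher rate, yet pooled Patel does — Simpson's reversal.
Serve type satisfies the back-door criterion: it is not a descendant of the player, and it blocks the spurious path from player to outcome. Adjusting for it (i.e., using the within-serve type rates) gives the causal effect.
Standardising Petrov to the population serve type mix: 0.470·110/202 + 0.530·441/1548 = 0.407.

0.41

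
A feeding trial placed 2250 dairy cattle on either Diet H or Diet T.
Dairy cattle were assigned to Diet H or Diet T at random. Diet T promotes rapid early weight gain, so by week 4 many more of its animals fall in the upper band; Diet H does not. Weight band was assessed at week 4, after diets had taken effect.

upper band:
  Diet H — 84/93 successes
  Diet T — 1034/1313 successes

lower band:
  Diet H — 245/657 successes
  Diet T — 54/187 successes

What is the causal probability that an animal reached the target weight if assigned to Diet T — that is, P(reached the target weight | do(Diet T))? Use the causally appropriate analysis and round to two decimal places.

0.73

Within every week-4 weight band level Diet H has the higher rate, yet pooled Diet T does — Simpson's reversal.
Week-4 weight band is recorded after the diet and is itself shifted by it — it sits on the causal path from diet to outcome. Conditioning on a mediator would strip out part of the effect we want; the pooled comparison gives the total causal effect.
So P(outcome | do(Diet T)) is just the pooled rate for Diet T: 1088/1500 = 0.725.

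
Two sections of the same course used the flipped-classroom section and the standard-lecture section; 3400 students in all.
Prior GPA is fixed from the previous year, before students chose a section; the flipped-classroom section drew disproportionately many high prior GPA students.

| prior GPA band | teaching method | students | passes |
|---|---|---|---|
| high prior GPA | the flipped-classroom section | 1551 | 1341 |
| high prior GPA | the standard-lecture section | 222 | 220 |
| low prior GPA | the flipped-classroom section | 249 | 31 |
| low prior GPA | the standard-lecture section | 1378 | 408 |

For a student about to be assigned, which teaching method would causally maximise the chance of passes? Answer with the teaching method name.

the standard-lecture section

The prior GPA band-specific comparison favours the standard-lecture section throughout, but the pooled figures favour the flipped-classroom section. The question is whether to condition on prior GPA band.
Nothing the teaching method does changes prior GPA band; the imbalance is an allocation artefact. With prior GPA band also predicting the outcome, the pooled figure is confounded, and the within-stratum comparison is the causal one.
Within each level — high prior GPA: 86.5% vs 99.1%; low prior GPA: 12.4% vs 29.6% — the standard-lecture section is higher every time.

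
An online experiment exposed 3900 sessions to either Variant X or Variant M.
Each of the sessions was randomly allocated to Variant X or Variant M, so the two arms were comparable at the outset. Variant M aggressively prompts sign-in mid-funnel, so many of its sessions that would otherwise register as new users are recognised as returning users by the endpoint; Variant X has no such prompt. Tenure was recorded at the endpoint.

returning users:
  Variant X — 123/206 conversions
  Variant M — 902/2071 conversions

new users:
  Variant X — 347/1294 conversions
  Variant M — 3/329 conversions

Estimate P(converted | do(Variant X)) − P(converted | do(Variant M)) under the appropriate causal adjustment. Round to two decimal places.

-0.06

User tenure lies on the pathway variant → user tenure → outcome, so adjusting for it blocks the indirect effect. For the total causal effect of variant, use the unadjusted pooled rates.
The causal difference is the pooled difference: 0.313 − 0.377 = -0.064.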